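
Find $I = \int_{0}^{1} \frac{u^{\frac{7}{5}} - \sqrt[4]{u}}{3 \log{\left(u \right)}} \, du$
$\log{\left(\frac{2 \sqrt[3]{30}}{5} \right)}$

Replace the exponent $\frac{1}{4}$ by a parameter $a$: let $I(a) = \int_{0}^{1} \frac{u^{\frac{7}{5}} - u^{a}}{3 \log{\left(u \right)}} \, du$.

Since $\dfrac{\partial}{\partial a}\,u^{a} = u^{a} \ln u$, the $\ln u$ in the denominator cancels and
$$\frac{dI}{da} = \int_{0}^{1} - \frac{1}{3} u^{a} \, du = - \frac{1}{3} \left[\frac{u^{a+1}}{a+1}\right]_0^1 = - \frac{1}{3 a + 3}.$$

Integrating with respect to $a$ gives $I(a) = - \frac{\log{\left(a + 1 \right)}}{3} - \frac{\log{\left(5 \right)}}{3} + \frac{\log{\left(12 \right)}}{3} + C$.

At $a = \frac{7}{5}$ the integrand is identically $0$, so $I(\frac{7}{5}) = 0$. The closed form gives $0$, hence $C = 0$.

Setting $a = \frac{1}{4}$:
$$I = \log{\left(\frac{2 \sqrt[3]{30}}{5} \right)}.$$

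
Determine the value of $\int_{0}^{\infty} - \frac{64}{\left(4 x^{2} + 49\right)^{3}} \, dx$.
$- \frac{6 \pi}{16807}$

Start from the standard arctangent integral
$$J(a) = \int_{0}^{\infty} - \frac{1}{a^{2} + x^{2}} \, dx = - \frac{\pi}{2 a}.$$

Differentiating under the integral sign with respect to $a$,
$$\frac{dJ}{da} = \int_{0}^{\infty} \frac{2 a}{\left(a^{2} + x^{2}\right)^{2}} \, dx = \frac{\pi}{2 a^{2}},$$
so $\int_{0}^{\infty} - \frac{1}{\left(a^{2} + x^{2}\right)^{2}} \, dx = - \frac{\pi}{4 a^{3}}$.

Repeating — each differentiation of $1/(x^2+a^2)^j$ produces $-2ja/(x^2+a^2)^{j+1}$ — and dividing through by $-2ja$ at each step yields, after $2$ differentiations in total,
$$\int_{0}^{\infty} - \frac{1}{\left(a^{2} + x^{2}\right)^{3}} \, dx = - \frac{3 \pi}{16 a^{5}}.$$

Setting $a = \frac{7}{2}$:
$$I = - \frac{6 \pi}{16807}.$$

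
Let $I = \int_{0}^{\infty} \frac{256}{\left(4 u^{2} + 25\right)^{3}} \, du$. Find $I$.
$\frac{24 \pi}{3125}$

Recall the elementary integral
$$J(a) = \int_{0}^{\infty} \frac{4}{a^{2} + u^{2}} \, du = \frac{2 \pi}{a}.$$

Differentiating under the integral sign with respect to $a$,
$$\frac{dJ}{da} = \int_{0}^{\infty} - \frac{8 a}{\left(a^{2} + u^{2}\right)^{2}} \, du = - \frac{2 \pi}{a^{2}},$$
so $\int_{0}^{\infty} \frac{4}{\left(a^{2} + u^{2}\right)^{2}} \, du = \frac{\pi}{a^{3}}$.

Repeating — each differentiation of $1/(u^2+a^2)^j$ produces $-2ja/(u^2+a^2)^{j+1}$ — and dividing through by $-2ja$ at each step yields, after $2$ differentiations in total,
$$\int_{0}^{\infty} \frac{4}{\left(a^{2} + u^{2}\right)^{3}} \, du = \frac{3 \pi}{4 a^{5}}.$$

Setting $a = \frac{5}{2}$:
$$I = \frac{24 \pi}{3125}.$$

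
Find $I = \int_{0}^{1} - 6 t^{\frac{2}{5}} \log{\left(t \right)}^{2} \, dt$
$- \frac{1500}{343}$

Consider the simpler parametrised integral
$$J(a) = \int_{0}^{1} - 6 t^{a} \, dt = - \frac{6}{a + 1}.$$

Differentiating under the integral sign brings down a factor of $\ln t$:
$$\frac{dJ}{da} = \int_{0}^{1} - 6 t^{a} \log{\left(t \right)} \, dt = \frac{6}{\left(a + 1\right)^{2}}.$$

Repeating twice in total — each differentiation brings down another $\ln t$ — gives
$$\frac{d^{2}J}{da^{2}} = \int_{0}^{1} - 6 t^{a} \log{\left(t \right)}^{2} \, dt = - \frac{12}{\left(a + 1\right)^{3}},$$
and the integrand here is exactly the target integrand, so $I = - \frac{12}{\left(a + 1\right)^{3}}$.

Setting $a = \frac{2}{5}$:
$$I = - \frac{1500}{343}.$$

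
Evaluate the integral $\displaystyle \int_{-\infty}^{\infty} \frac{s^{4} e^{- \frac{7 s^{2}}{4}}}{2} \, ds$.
$\frac{12 \sqrt{7} \sqrt{\pi}}{343}$

Start from the elementary integral
$$J(a) = \int_{-\infty}^{\infty} \frac{e^{- a s^{2}}}{2} \, ds = \frac{\sqrt{\pi}}{2 \sqrt{a}}.$$

Differentiating under the integral sign brings down a factor of $(-s^2)$:
$$\frac{dJ}{da} = \int_{-\infty}^{\infty} - \frac{s^{2} e^{- a s^{2}}}{2} \, ds = - \frac{\sqrt{\pi}}{4 a^{\frac{3}{2}}}.$$

Repeating twice in total — each differentiation brings down another $(-s^2)$ — gives
$$\frac{d^{2}J}{da^{2}} = \int_{-\infty}^{\infty} \frac{s^{4} e^{- a s^{2}}}{2} \, ds = \frac{3 \sqrt{\pi}}{8 a^{\frac{5}{2}}},$$
and the integrand here is exactly the target integrand, so $I = \frac{3 \sqrt{\pi}}{8 a^{\frac{5}{2}}}$.

Setting $a = \frac{7}{4}$:
$$I = \frac{12 \sqrt{7} \sqrt{\pi}}{343}.$$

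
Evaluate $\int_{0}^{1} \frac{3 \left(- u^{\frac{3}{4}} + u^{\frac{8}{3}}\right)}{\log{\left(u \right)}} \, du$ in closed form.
$- \log{\left(\frac{9261}{85184} \right)}$

Introduce a parameter $a$ in the exponent: let $I(a) = \int_{0}^{1} \frac{3 \left(u^{\frac{8}{3}} - u^{a}\right)}{\log{\left(u \right)}} \, du$.

Since $\dfrac{\partial}{\partial a}\,u^{a} = u^{a} \ln u$, the $\ln u$ in the denominator cancels and
$$\frac{dI}{da} = \int_{0}^{1} -3 u^{a} \, du = -3 \left[\frac{u^{a+1}}{a+1}\right]_0^1 = - \frac{3}{a + 1}.$$

Integrating with respect to $a$ gives $I(a) = - \log{\left(\frac{27 \left(a + 1\right)^{3}}{1331} \right)} + C$.

At $a = \frac{8}{3}$ the integrand is identically $0$, so $I(\frac{8}{3}) = 0$. The closed form gives $0$, hence $C = 0$.

Setting $a = \frac{3}{4}$:
$$I = - \log{\left(\frac{9261}{85184} \right)}.$$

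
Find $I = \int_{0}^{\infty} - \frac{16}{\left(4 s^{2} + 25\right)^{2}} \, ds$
$- \frac{2 \pi}{125}$

Recall the elementary integral
$$J(a) = \int_{0}^{\infty} - \frac{1}{a^{2} + s^{2}} \, ds = - \frac{\pi}{2 a}.$$

Differentiating under the integral sign with respect to $a$,
$$\frac{dJ}{da} = \int_{0}^{\infty} \frac{2 a}{\left(a^{2} + s^{2}\right)^{2}} \, ds = \frac{\pi}{2 a^{2}},$$
so $\int_{0}^{\infty} - \frac{1}{\left(a^{2} + s^{2}\right)^{2}} \, ds = - \frac{\pi}{4 a^{3}}$.

Setting $a = \frac{5}{2}$:
$$I = - \frac{2 \pi}{125}.$$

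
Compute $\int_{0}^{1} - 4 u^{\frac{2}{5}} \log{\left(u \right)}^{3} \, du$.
$\frac{15000}{2401}$

Consider the simpler parametrised integral
$$J(a) = \int_{0}^{1} - 4 u^{a} \, du = - \frac{4}{a + 1}.$$

Differentiating under the integral sign brings down a factor of $\ln u$:
$$\frac{dJ}{da} = \int_{0}^{1} - 4 u^{a} \log{\left(u \right)} \, du = \frac{4}{\left(a + 1\right)^{2}}.$$

Repeating $3$ times in total — each differentiation brings down another $\ln u$ — gives
$$\frac{d^{3}J}{da^{3}} = \int_{0}^{1} - 4 u^{a} \log{\left(u \right)}^{3} \, du = \frac{24}{\left(a + 1\right)^{4}},$$
and the integrand here is exactly the target integrand, so $I = \frac{24}{\left(a + 1\right)^{4}}$.

Setting $a = \frac{2}{5}$:
$$I = \frac{15000}{2401}.$$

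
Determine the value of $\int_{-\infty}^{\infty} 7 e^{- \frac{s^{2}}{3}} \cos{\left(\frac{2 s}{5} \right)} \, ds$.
$\frac{7 \sqrt{3} \sqrt{\pi}}{e^{\frac{3}{25}}}$

Let $b$ denote the cosine frequency and define $I(b) = \int_{-\infty}^{\infty} 7 e^{- \frac{s^{2}}{3}} \cos{\left(b s \right)} \, ds$.

Differentiating under the integral sign,
$$I'(b) = \int_{-\infty}^{\infty} - 7 s e^{- \frac{s^{2}}{3}} \sin{\left(b s \right)} \, ds.$$

Integrate $\int_{-\infty}^{\infty} s \sin(b s)\, e^{- \frac{s^{2}}{3}}\, ds$ by parts with $u = \sin(b s)$ and $dv = s\, e^{- \frac{s^{2}}{3}}\, ds$, giving $v = - \frac{3 e^{- \frac{s^{2}}{3}}}{2}$. The boundary term vanishes and
$$\int_{-\infty}^{\infty} s \sin(b s)\, e^{- \frac{s^{2}}{3}}\, ds = \frac{3 b}{2} \int_{-\infty}^{\infty} \cos(b s)\, e^{- \frac{s^{2}}{3}}\, ds,$$
so $I'(b) = - \frac{3 b}{2}\, I(b)$.

This is a separable first-order ODE; solving with the initial condition $I(0) = \int_{-\infty}^{\infty} 7 e^{- \frac{s^{2}}{3}}\,ds = 7 \sqrt{3} \sqrt{\pi}$ gives
$$I(b) = 7 \sqrt{3} \sqrt{\pi} e^{- \frac{3 b^{2}}{4}}.$$

Setting $b = \frac{2}{5}$:
$$I = \frac{7 \sqrt{3} \sqrt{\pi}}{e^{\frac{3}{25}}}.$$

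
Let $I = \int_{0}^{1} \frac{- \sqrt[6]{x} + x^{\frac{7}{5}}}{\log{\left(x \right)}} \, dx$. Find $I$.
$- \log{\left(35 \right)} + \log{\left(72 \right)}$

Replace the exponent $\frac{1}{6}$ by a parameter $a$: let $I(a) = \int_{0}^{1} \frac{x^{\frac{7}{5}} - x^{a}}{\log{\left(x \right)}} \, dx$.

Since $\dfrac{\partial}{\partial a}\,x^{a} = x^{a} \ln x$, the $\ln x$ in the denominator cancels and
$$\frac{dI}{da} = \int_{0}^{1} -1 x^{a} \, dx = -1 \left[\frac{x^{a+1}}{a+1}\right]_0^1 = - \frac{1}{a + 1}.$$

Integrating with respect to $a$ gives $I(a) = - \log{\left(\frac{5 a}{12} + \frac{5}{12} \right)} + C$.

At $a = \frac{7}{5}$ the integrand is identically $0$, so $I(\frac{7}{5}) = 0$. The closed form gives $0$, hence $C = 0$.

Setting $a = \frac{1}{6}$:
$$I = - \log{\left(35 \right)} + \log{\left(72 \right)}.$$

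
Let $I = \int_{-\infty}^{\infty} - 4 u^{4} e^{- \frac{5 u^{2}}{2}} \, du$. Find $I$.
$- \frac{12 \sqrt{10} \sqrt{\pi}}{125}$

Consider the simpler parametrised integral
$$J(a) = \int_{-\infty}^{\infty} - 4 e^{- a u^{2}} \, du = - \frac{4 \sqrt{\pi}}{\sqrt{a}}.$$

Differentiating under the integral sign brings down a factor of $(-u^2)$:
$$\frac{dJ}{da} = \int_{-\infty}^{\infty} 4 u^{2} e^{- a u^{2}} \, du = \frac{2 \sqrt{\pi}}{a^{\frac{3}{2}}}.$$

Repeating twice in total — each differentiation brings down another $(-u^2)$ — gives
$$\frac{d^{2}J}{da^{2}} = \int_{-\infty}^{\infty} - 4 u^{4} e^{- a u^{2}} \, du = - \frac{3 \sqrt{\pi}}{a^{\frac{5}{2}}},$$
and the integrand here is exactly the target integrand, so $I = - \frac{3 \sqrt{\pi}}{a^{\frac{5}{2}}}$.

Setting $a = \frac{5}{2}$:
$$I = - \frac{12 \sqrt{10} \sqrt{\pi}}{125}.$$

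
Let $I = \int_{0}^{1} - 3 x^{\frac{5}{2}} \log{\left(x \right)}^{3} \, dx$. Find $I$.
$\frac{288}{2401}$

Consider the simpler parametrised integral
$$J(a) = \int_{0}^{1} - 3 x^{a} \, dx = - \frac{3}{a + 1}.$$

Differentiating under the integral sign brings down a factor of $\ln x$:
$$\frac{dJ}{da} = \int_{0}^{1} - 3 x^{a} \log{\left(x \right)} \, dx = \frac{3}{\left(a + 1\right)^{2}}.$$

Repeating $3$ times in total — each differentiation brings down another $\ln x$ — gives
$$\frac{d^{3}J}{da^{3}} = \int_{0}^{1} - 3 x^{a} \log{\left(x \right)}^{3} \, dx = \frac{18}{\left(a + 1\right)^{4}},$$
and the integrand here is exactly the target integrand, so $I = \frac{18}{\left(a + 1\right)^{4}}$.

Setting $a = \frac{5}{2}$:
$$I = \frac{288}{2401}.$$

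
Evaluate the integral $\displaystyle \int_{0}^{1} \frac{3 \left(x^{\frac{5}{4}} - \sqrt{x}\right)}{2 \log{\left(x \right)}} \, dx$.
$\log{\left(\frac{3 \sqrt{6}}{4} \right)}$

Introduce a parameter $a$ in the exponent: let $I(a) = \int_{0}^{1} \frac{3 \left(- \sqrt{x} + x^{a}\right)}{2 \log{\left(x \right)}} \, dx$.

Since $\dfrac{\partial}{\partial a}\,x^{a} = x^{a} \ln x$, the $\ln x$ in the denominator cancels and
$$\frac{dI}{da} = \int_{0}^{1} \frac{3}{2} x^{a} \, dx = \frac{3}{2} \left[\frac{x^{a+1}}{a+1}\right]_0^1 = \frac{3}{2 \left(a + 1\right)}.$$

Integrating with respect to $a$ gives $I(a) = \log{\left(\frac{2 \sqrt{6} \left(a + 1\right)^{\frac{3}{2}}}{9} \right)} + C$.

At $a = \frac{1}{2}$ the integrand is identically $0$, so $I(\frac{1}{2}) = 0$. The closed form gives $0$, hence $C = 0$.

Setting $a = \frac{5}{4}$:
$$I = \log{\left(\frac{3 \sqrt{6}}{4} \right)}.$$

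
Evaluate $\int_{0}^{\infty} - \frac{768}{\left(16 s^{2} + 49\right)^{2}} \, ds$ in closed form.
$- \frac{48 \pi}{343}$

Recall the elementary integral
$$J(a) = \int_{0}^{\infty} - \frac{3}{a^{2} + s^{2}} \, ds = - \frac{3 \pi}{2 a}.$$

Differentiating under the integral sign with respect to $a$,
$$\frac{dJ}{da} = \int_{0}^{\infty} \frac{6 a}{\left(a^{2} + s^{2}\right)^{2}} \, ds = \frac{3 \pi}{2 a^{2}},$$
so $\int_{0}^{\infty} - \frac{3}{\left(a^{2} + s^{2}\right)^{2}} \, ds = - \frac{3 \pi}{4 a^{3}}$.

Setting $a = \frac{7}{4}$:
$$I = - \frac{48 \pi}{343}.$$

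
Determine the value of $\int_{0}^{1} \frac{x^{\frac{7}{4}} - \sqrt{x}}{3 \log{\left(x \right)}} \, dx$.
$- \frac{\log{\left(3 \right)}}{3} - \frac{\log{\left(2 \right)}}{3} + \frac{\log{\left(11 \right)}}{3}$

Replace the exponent $\frac{7}{4}$ by a parameter $a$: let $I(a) = \int_{0}^{1} \frac{- \sqrt{x} + x^{a}}{3 \log{\left(x \right)}} \, dx$.

Since $\dfrac{\partial}{\partial a}\,x^{a} = x^{a} \ln x$, the $\ln x$ in the denominator cancels and
$$\frac{dI}{da} = \int_{0}^{1} \frac{1}{3} x^{a} \, dx = \frac{1}{3} \left[\frac{x^{a+1}}{a+1}\right]_0^1 = \frac{1}{3 \left(a + 1\right)}.$$

Integrating with respect to $a$ gives $I(a) = \frac{\log{\left(a + 1 \right)}}{3} - \frac{\log{\left(3 \right)}}{3} + \frac{\log{\left(2 \right)}}{3} + C$.

At $a = \frac{1}{2}$ the integrand is identically $0$, so $I(\frac{1}{2}) = 0$. The closed form gives $0$, hence $C = 0$.

Setting $a = \frac{7}{4}$:
$$I = - \frac{\log{\left(3 \right)}}{3} - \frac{\log{\left(2 \right)}}{3} + \frac{\log{\left(11 \right)}}{3}.$$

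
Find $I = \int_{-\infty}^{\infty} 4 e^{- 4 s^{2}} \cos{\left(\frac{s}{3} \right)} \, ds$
$\frac{2 \sqrt{\pi}}{e^{\frac{1}{144}}}$

Treat the cosine frequency as a parameter and define $I(b) = \int_{-\infty}^{\infty} 4 e^{- 4 s^{2}} \cos{\left(b s \right)} \, ds$.

Differentiating under the integral sign,
$$I'(b) = \int_{-\infty}^{\infty} - 4 s e^{- 4 s^{2}} \sin{\left(b s \right)} \, ds.$$

Integrate $\int_{-\infty}^{\infty} s \sin(b s)\, e^{- 4 s^{2}}\, ds$ by parts with $u = \sin(b s)$ and $dv = s\, e^{- 4 s^{2}}\, ds$, giving $v = - \frac{e^{- 4 s^{2}}}{8}$. The boundary term vanishes and
$$\int_{-\infty}^{\infty} s \sin(b s)\, e^{- 4 s^{2}}\, ds = \frac{b}{8} \int_{-\infty}^{\infty} \cos(b s)\, e^{- 4 s^{2}}\, ds,$$
so $I'(b) = - \frac{b}{8}\, I(b)$.

This is a separable first-order ODE; solving with the initial condition $I(0) = \int_{-\infty}^{\infty} 4 e^{- 4 s^{2}}\,ds = 2 \sqrt{\pi}$ gives
$$I(b) = 2 \sqrt{\pi} e^{- \frac{b^{2}}{16}}.$$

Setting $b = \frac{1}{3}$:
$$I = \frac{2 \sqrt{\pi}}{e^{\frac{1}{144}}}.$$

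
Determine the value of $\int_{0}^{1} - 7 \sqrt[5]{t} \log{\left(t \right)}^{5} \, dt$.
$\frac{546875}{1944}$

Begin with the known integral
$$J(a) = \int_{0}^{1} - 7 t^{a} \, dt = - \frac{7}{a + 1}.$$

Differentiating under the integral sign brings down a factor of $\ln t$:
$$\frac{dJ}{da} = \int_{0}^{1} - 7 t^{a} \log{\left(t \right)} \, dt = \frac{7}{\left(a + 1\right)^{2}}.$$

Repeating $5$ times in total — each differentiation brings down another $\ln t$ — gives
$$\frac{d^{5}J}{da^{5}} = \int_{0}^{1} - 7 t^{a} \log{\left(t \right)}^{5} \, dt = \frac{840}{\left(a + 1\right)^{6}},$$
and the integrand here is exactly the target integrand, so $I = \frac{840}{\left(a + 1\right)^{6}}$.

Setting $a = \frac{1}{5}$:
$$I = \frac{546875}{1944}.$$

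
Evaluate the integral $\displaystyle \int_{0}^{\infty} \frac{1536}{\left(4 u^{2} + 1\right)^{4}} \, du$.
$120 \pi$

Start from the standard arctangent integral
$$J(a) = \int_{0}^{\infty} \frac{6}{a^{2} + u^{2}} \, du = \frac{3 \pi}{a}.$$

Differentiating under the integral sign with respect to $a$,
$$\frac{dJ}{da} = \int_{0}^{\infty} - \frac{12 a}{\left(a^{2} + u^{2}\right)^{2}} \, du = - \frac{3 \pi}{a^{2}},$$
so $\int_{0}^{\infty} \frac{6}{\left(a^{2} + u^{2}\right)^{2}} \, du = \frac{3 \pi}{2 a^{3}}$.

Repeating — each differentiation of $1/(u^2+a^2)^j$ produces $-2ja/(u^2+a^2)^{j+1}$ — and dividing through by $-2ja$ at each step yields, after $3$ differentiations in total,
$$\int_{0}^{\infty} \frac{6}{\left(a^{2} + u^{2}\right)^{4}} \, du = \frac{15 \pi}{16 a^{7}}.$$

Setting $a = \frac{1}{2}$:
$$I = 120 \pi.$$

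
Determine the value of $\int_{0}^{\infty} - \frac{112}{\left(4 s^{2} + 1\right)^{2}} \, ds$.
$- 14 \pi$

Start from the standard arctangent integral
$$J(a) = \int_{0}^{\infty} - \frac{7}{a^{2} + s^{2}} \, ds = - \frac{7 \pi}{2 a}.$$

Differentiating under the integral sign with respect to $a$,
$$\frac{dJ}{da} = \int_{0}^{\infty} \frac{14 a}{\left(a^{2} + s^{2}\right)^{2}} \, ds = \frac{7 \pi}{2 a^{2}},$$
so $\int_{0}^{\infty} - \frac{7}{\left(a^{2} + s^{2}\right)^{2}} \, ds = - \frac{7 \pi}{4 a^{3}}$.

Setting $a = \frac{1}{2}$:
$$I = - 14 \pi.$$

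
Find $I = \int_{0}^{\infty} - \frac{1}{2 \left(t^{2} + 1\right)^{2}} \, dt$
$- \frac{\pi}{8}$

Begin with the known result
$$J(a) = \int_{0}^{\infty} - \frac{1}{2 \left(a^{2} + t^{2}\right)} \, dt = - \frac{\pi}{4 a}.$$

Differentiating under the integral sign with respect to $a$,
$$\frac{dJ}{da} = \int_{0}^{\infty} \frac{a}{\left(a^{2} + t^{2}\right)^{2}} \, dt = \frac{\pi}{4 a^{2}},$$
so $\int_{0}^{\infty} - \frac{1}{2 \left(a^{2} + t^{2}\right)^{2}} \, dt = - \frac{\pi}{8 a^{3}}$.

Setting $a = 1$:
$$I = - \frac{\pi}{8}.$$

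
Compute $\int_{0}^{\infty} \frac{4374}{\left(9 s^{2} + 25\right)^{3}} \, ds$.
$\frac{2187 \pi}{25000}$

Begin with the known result
$$J(a) = \int_{0}^{\infty} \frac{6}{a^{2} + s^{2}} \, ds = \frac{3 \pi}{a}.$$

Differentiating under the integral sign with respect to $a$,
$$\frac{dJ}{da} = \int_{0}^{\infty} - \frac{12 a}{\left(a^{2} + s^{2}\right)^{2}} \, ds = - \frac{3 \pi}{a^{2}},$$
so $\int_{0}^{\infty} \frac{6}{\left(a^{2} + s^{2}\right)^{2}} \, ds = \frac{3 \pi}{2 a^{3}}$.

Repeating — each differentiation of $1/(s^2+a^2)^j$ produces $-2ja/(s^2+a^2)^{j+1}$ — and dividing through by $-2ja$ at each step yields, after $2$ differentiations in total,
$$\int_{0}^{\infty} \frac{6}{\left(a^{2} + s^{2}\right)^{3}} \, ds = \frac{9 \pi}{8 a^{5}}.$$

Setting $a = \frac{5}{3}$:
$$I = \frac{2187 \pi}{25000}.$$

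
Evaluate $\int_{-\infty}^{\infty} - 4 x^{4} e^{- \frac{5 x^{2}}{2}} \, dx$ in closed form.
$- \frac{12 \sqrt{10} \sqrt{\pi}}{125}$

Start from the elementary integral
$$J(a) = \int_{-\infty}^{\infty} - 4 e^{- a x^{2}} \, dx = - \frac{4 \sqrt{\pi}}{\sqrt{a}}.$$

Differentiating under the integral sign brings down a factor of $(-x^2)$:
$$\frac{dJ}{da} = \int_{-\infty}^{\infty} 4 x^{2} e^{- a x^{2}} \, dx = \frac{2 \sqrt{\pi}}{a^{\frac{3}{2}}}.$$

Repeating twice in total — each differentiation brings down another $(-x^2)$ — gives
$$\frac{d^{2}J}{da^{2}} = \int_{-\infty}^{\infty} - 4 x^{4} e^{- a x^{2}} \, dx = - \frac{3 \sqrt{\pi}}{a^{\frac{5}{2}}},$$
and the integrand here is exactly the target integrand, so $I = - \frac{3 \sqrt{\pi}}{a^{\frac{5}{2}}}$.

Setting $a = \frac{5}{2}$:
$$I = - \frac{12 \sqrt{10} \sqrt{\pi}}{125}.$$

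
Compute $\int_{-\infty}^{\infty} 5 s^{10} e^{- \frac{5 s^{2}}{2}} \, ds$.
$\frac{189 \sqrt{10} \sqrt{\pi}}{625}$

Consider the simpler parametrised integral
$$J(a) = \int_{-\infty}^{\infty} 5 e^{- a s^{2}} \, ds = \frac{5 \sqrt{\pi}}{\sqrt{a}}.$$

Differentiating under the integral sign brings down a factor of $(-s^2)$:
$$\frac{dJ}{da} = \int_{-\infty}^{\infty} - 5 s^{2} e^{- a s^{2}} \, ds = - \frac{5 \sqrt{\pi}}{2 a^{\frac{3}{2}}}.$$

Repeating $5$ times in total — each differentiation brings down another $(-s^2)$ — gives
$$\frac{d^{5}J}{da^{5}} = \int_{-\infty}^{\infty} - 5 s^{10} e^{- a s^{2}} \, ds = - \frac{4725 \sqrt{\pi}}{32 a^{\frac{11}{2}}},$$
and the integrand here is $(-1)^{5}$ times the target integrand, so $I = (-1)^{5}\,\frac{d^{5}J}{da^{5}} = \frac{4725 \sqrt{\pi}}{32 a^{\frac{11}{2}}}$.

Setting $a = \frac{5}{2}$:
$$I = \frac{189 \sqrt{10} \sqrt{\pi}}{625}.$$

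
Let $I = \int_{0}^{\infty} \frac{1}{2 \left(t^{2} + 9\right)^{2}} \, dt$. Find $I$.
$\frac{\pi}{216}$

Start from the standard arctangent integral
$$J(a) = \int_{0}^{\infty} \frac{1}{2 \left(a^{2} + t^{2}\right)} \, dt = \frac{\pi}{4 a}.$$

Differentiating under the integral sign with respect to $a$,
$$\frac{dJ}{da} = \int_{0}^{\infty} - \frac{a}{\left(a^{2} + t^{2}\right)^{2}} \, dt = - \frac{\pi}{4 a^{2}},$$
so $\int_{0}^{\infty} \frac{1}{2 \left(a^{2} + t^{2}\right)^{2}} \, dt = \frac{\pi}{8 a^{3}}$.

Setting $a = 3$:
$$I = \frac{\pi}{216}.$$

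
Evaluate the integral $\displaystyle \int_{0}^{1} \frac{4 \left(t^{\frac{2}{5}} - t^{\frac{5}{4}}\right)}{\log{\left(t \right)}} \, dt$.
$- \log{\left(\frac{4100625}{614656} \right)}$

Introduce a parameter $a$ in the exponent: let $I(a) = \int_{0}^{1} \frac{4 \left(t^{\frac{2}{5}} - t^{a}\right)}{\log{\left(t \right)}} \, dt$.

Since $\dfrac{\partial}{\partial a}\,t^{a} = t^{a} \ln t$, the $\ln t$ in the denominator cancels and
$$\frac{dI}{da} = \int_{0}^{1} -4 t^{a} \, dt = -4 \left[\frac{t^{a+1}}{a+1}\right]_0^1 = - \frac{4}{a + 1}.$$

Integrating with respect to $a$ gives $I(a) = - \log{\left(\frac{625 \left(a + 1\right)^{4}}{2401} \right)} + C$.

At $a = \frac{2}{5}$ the integrand is identically $0$, so $I(\frac{2}{5}) = 0$. The closed form gives $0$, hence $C = 0$.

Setting $a = \frac{5}{4}$:
$$I = - \log{\left(\frac{4100625}{614656} \right)}.$$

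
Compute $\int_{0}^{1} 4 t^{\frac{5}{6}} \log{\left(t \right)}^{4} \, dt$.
$\frac{746496}{161051}$

Begin with the known integral
$$J(a) = \int_{0}^{1} 4 t^{a} \, dt = \frac{4}{a + 1}.$$

Differentiating under the integral sign brings down a factor of $\ln t$:
$$\frac{dJ}{da} = \int_{0}^{1} 4 t^{a} \log{\left(t \right)} \, dt = - \frac{4}{\left(a + 1\right)^{2}}.$$

Repeating $4$ times in total — each differentiation brings down another $\ln t$ — gives
$$\frac{d^{4}J}{da^{4}} = \int_{0}^{1} 4 t^{a} \log{\left(t \right)}^{4} \, dt = \frac{96}{\left(a + 1\right)^{5}},$$
and the integrand here is exactly the target integrand, so $I = \frac{96}{\left(a + 1\right)^{5}}$.

Setting $a = \frac{5}{6}$:
$$I = \frac{746496}{161051}.$$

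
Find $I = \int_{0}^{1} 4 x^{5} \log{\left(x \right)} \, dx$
$- \frac{1}{9}$

Start from the elementary integral
$$J(a) = \int_{0}^{1} 4 x^{a} \, dx = \frac{4}{a + 1}.$$

Differentiating under the integral sign brings down a factor of $\ln x$:
$$\frac{dJ}{da} = \int_{0}^{1} 4 x^{a} \log{\left(x \right)} \, dx = - \frac{4}{\left(a + 1\right)^{2}}.$$

The integral on the left is $I$, so $I = - \frac{4}{\left(a + 1\right)^{2}}$.

Setting $a = 5$:
$$I = - \frac{1}{9}.$$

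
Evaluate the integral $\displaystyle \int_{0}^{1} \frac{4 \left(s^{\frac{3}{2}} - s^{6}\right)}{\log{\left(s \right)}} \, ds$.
$\log{\left(\frac{625}{38416} \right)}$

Introduce a parameter $a$ in the exponent: let $I(a) = \int_{0}^{1} \frac{4 \left(- s^{6} + s^{a}\right)}{\log{\left(s \right)}} \, ds$.

Since $\dfrac{\partial}{\partial a}\,s^{a} = s^{a} \ln s$, the $\ln s$ in the denominator cancels and
$$\frac{dI}{da} = \int_{0}^{1} 4 s^{a} \, ds = 4 \left[\frac{s^{a+1}}{a+1}\right]_0^1 = \frac{4}{a + 1}.$$

Integrating with respect to $a$ gives $I(a) = \log{\left(\frac{\left(a + 1\right)^{4}}{2401} \right)} + C$.

At $a = 6$ the integrand is identically $0$, so $I(6) = 0$. The closed form gives $0$, hence $C = 0$.

Setting $a = \frac{3}{2}$:
$$I = \log{\left(\frac{625}{38416} \right)}.$$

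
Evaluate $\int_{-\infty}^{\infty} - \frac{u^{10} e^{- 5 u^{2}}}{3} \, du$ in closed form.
$- \frac{63 \sqrt{5} \sqrt{\pi}}{100000}$

Consider the simpler parametrised integral
$$J(a) = \int_{-\infty}^{\infty} - \frac{e^{- a u^{2}}}{3} \, du = - \frac{\sqrt{\pi}}{3 \sqrt{a}}.$$

Differentiating under the integral sign brings down a factor of $(-u^2)$:
$$\frac{dJ}{da} = \int_{-\infty}^{\infty} \frac{u^{2} e^{- a u^{2}}}{3} \, du = \frac{\sqrt{\pi}}{6 a^{\frac{3}{2}}}.$$

Repeating $5$ times in total — each differentiation brings down another $(-u^2)$ — gives
$$\frac{d^{5}J}{da^{5}} = \int_{-\infty}^{\infty} \frac{u^{10} e^{- a u^{2}}}{3} \, du = \frac{315 \sqrt{\pi}}{32 a^{\frac{11}{2}}},$$
and the integrand here is $(-1)^{5}$ times the target integrand, so $I = (-1)^{5}\,\frac{d^{5}J}{da^{5}} = - \frac{315 \sqrt{\pi}}{32 a^{\frac{11}{2}}}$.

Setting $a = 5$:
$$I = - \frac{63 \sqrt{5} \sqrt{\pi}}{100000}.$$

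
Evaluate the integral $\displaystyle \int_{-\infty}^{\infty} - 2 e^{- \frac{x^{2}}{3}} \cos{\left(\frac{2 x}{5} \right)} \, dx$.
$- \frac{2 \sqrt{3} \sqrt{\pi}}{e^{\frac{3}{25}}}$

Let $b$ denote the cosine frequency and define $I(b) = \int_{-\infty}^{\infty} - 2 e^{- \frac{x^{2}}{3}} \cos{\left(b x \right)} \, dx$.

Differentiating under the integral sign,
$$I'(b) = \int_{-\infty}^{\infty} 2 x e^{- \frac{x^{2}}{3}} \sin{\left(b x \right)} \, dx.$$

Integrate $\int_{-\infty}^{\infty} x \sin(b x)\, e^{- \frac{x^{2}}{3}}\, dx$ by parts with $u = \sin(b x)$ and $dv = x\, e^{- \frac{x^{2}}{3}}\, dx$, giving $v = - \frac{3 e^{- \frac{x^{2}}{3}}}{2}$. The boundary term vanishes and
$$\int_{-\infty}^{\infty} x \sin(b x)\, e^{- \frac{x^{2}}{3}}\, dx = \frac{3 b}{2} \int_{-\infty}^{\infty} \cos(b x)\, e^{- \frac{x^{2}}{3}}\, dx,$$
so $I'(b) = - \frac{3 b}{2}\, I(b)$.

This is a separable first-order ODE; solving with the initial condition $I(0) = \int_{-\infty}^{\infty} - 2 e^{- \frac{x^{2}}{3}}\,dx = - 2 \sqrt{3} \sqrt{\pi}$ gives
$$I(b) = - 2 \sqrt{3} \sqrt{\pi} e^{- \frac{3 b^{2}}{4}}.$$

Setting $b = \frac{2}{5}$:
$$I = - \frac{2 \sqrt{3} \sqrt{\pi}}{e^{\frac{3}{25}}}.$$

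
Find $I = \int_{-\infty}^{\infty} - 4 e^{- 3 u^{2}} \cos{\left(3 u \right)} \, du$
$- \frac{4 \sqrt{3} \sqrt{\pi}}{3 e^{\frac{3}{4}}}$

Let $b$ denote the cosine frequency and define $I(b) = \int_{-\infty}^{\infty} - 4 e^{- 3 u^{2}} \cos{\left(b u \right)} \, du$.

Differentiating under the integral sign,
$$I'(b) = \int_{-\infty}^{\infty} 4 u e^{- 3 u^{2}} \sin{\left(b u \right)} \, du.$$

Integrate $\int_{-\infty}^{\infty} u \sin(b u)\, e^{- 3 u^{2}}\, du$ by parts with $w = \sin(b u)$ and $dv = u\, e^{- 3 u^{2}}\, du$, giving $v = - \frac{e^{- 3 u^{2}}}{6}$. The boundary term vanishes and
$$\int_{-\infty}^{\infty} u \sin(b u)\, e^{- 3 u^{2}}\, du = \frac{b}{6} \int_{-\infty}^{\infty} \cos(b u)\, e^{- 3 u^{2}}\, du,$$
so $I'(b) = - \frac{b}{6}\, I(b)$.

This is a separable first-order ODE; solving with the initial condition $I(0) = \int_{-\infty}^{\infty} - 4 e^{- 3 u^{2}}\,du = - \frac{4 \sqrt{3} \sqrt{\pi}}{3}$ gives
$$I(b) = - \frac{4 \sqrt{3} \sqrt{\pi} e^{- \frac{b^{2}}{12}}}{3}.$$

Setting $b = 3$:
$$I = - \frac{4 \sqrt{3} \sqrt{\pi}}{3 e^{\frac{3}{4}}}.$$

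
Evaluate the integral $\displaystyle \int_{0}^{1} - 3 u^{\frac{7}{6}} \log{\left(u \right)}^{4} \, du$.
$- \frac{559872}{371293}$

Begin with the known integral
$$J(a) = \int_{0}^{1} - 3 u^{a} \, du = - \frac{3}{a + 1}.$$

Differentiating under the integral sign brings down a factor of $\ln u$:
$$\frac{dJ}{da} = \int_{0}^{1} - 3 u^{a} \log{\left(u \right)} \, du = \frac{3}{\left(a + 1\right)^{2}}.$$

Repeating $4$ times in total — each differentiation brings down another $\ln u$ — gives
$$\frac{d^{4}J}{da^{4}} = \int_{0}^{1} - 3 u^{a} \log{\left(u \right)}^{4} \, du = - \frac{72}{\left(a + 1\right)^{5}},$$
and the integrand here is exactly the target integrand, so $I = - \frac{72}{\left(a + 1\right)^{5}}$.

Setting $a = \frac{7}{6}$:
$$I = - \frac{559872}{371293}.$$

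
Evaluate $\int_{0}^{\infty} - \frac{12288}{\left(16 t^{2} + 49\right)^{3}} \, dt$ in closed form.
$- \frac{576 \pi}{16807}$

Start from the standard arctangent integral
$$J(a) = \int_{0}^{\infty} - \frac{3}{a^{2} + t^{2}} \, dt = - \frac{3 \pi}{2 a}.$$

Differentiating under the integral sign with respect to $a$,
$$\frac{dJ}{da} = \int_{0}^{\infty} \frac{6 a}{\left(a^{2} + t^{2}\right)^{2}} \, dt = \frac{3 \pi}{2 a^{2}},$$
so $\int_{0}^{\infty} - \frac{3}{\left(a^{2} + t^{2}\right)^{2}} \, dt = - \frac{3 \pi}{4 a^{3}}$.

Repeating — each differentiation of $1/(t^2+a^2)^j$ produces $-2ja/(t^2+a^2)^{j+1}$ — and dividing through by $-2ja$ at each step yields, after $2$ differentiations in total,
$$\int_{0}^{\infty} - \frac{3}{\left(a^{2} + t^{2}\right)^{3}} \, dt = - \frac{9 \pi}{16 a^{5}}.$$

Setting $a = \frac{7}{4}$:
$$I = - \frac{576 \pi}{16807}.$$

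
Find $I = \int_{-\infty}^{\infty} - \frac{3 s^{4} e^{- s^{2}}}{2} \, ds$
$- \frac{9 \sqrt{\pi}}{8}$

Begin with the known integral
$$J(a) = \int_{-\infty}^{\infty} - \frac{3 e^{- a s^{2}}}{2} \, ds = - \frac{3 \sqrt{\pi}}{2 \sqrt{a}}.$$

Differentiating under the integral sign brings down a factor of $(-s^2)$:
$$\frac{dJ}{da} = \int_{-\infty}^{\infty} \frac{3 s^{2} e^{- a s^{2}}}{2} \, ds = \frac{3 \sqrt{\pi}}{4 a^{\frac{3}{2}}}.$$

Repeating twice in total — each differentiation brings down another $(-s^2)$ — gives
$$\frac{d^{2}J}{da^{2}} = \int_{-\infty}^{\infty} - \frac{3 s^{4} e^{- a s^{2}}}{2} \, ds = - \frac{9 \sqrt{\pi}}{8 a^{\frac{5}{2}}},$$
and the integrand here is exactly the target integrand, so $I = - \frac{9 \sqrt{\pi}}{8 a^{\frac{5}{2}}}$.

Setting $a = 1$:
$$I = - \frac{9 \sqrt{\pi}}{8}.$$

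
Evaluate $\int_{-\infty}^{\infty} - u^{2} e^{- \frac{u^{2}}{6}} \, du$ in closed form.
$- 3 \sqrt{6} \sqrt{\pi}$

Consider the simpler parametrised integral
$$J(a) = \int_{-\infty}^{\infty} - e^{- a u^{2}} \, du = - \frac{\sqrt{\pi}}{\sqrt{a}}.$$

Differentiating under the integral sign brings down a factor of $(-u^2)$:
$$\frac{dJ}{da} = \int_{-\infty}^{\infty} u^{2} e^{- a u^{2}} \, du = \frac{\sqrt{\pi}}{2 a^{\frac{3}{2}}}.$$

The integral on the left is $-I$, so $I = - \frac{\sqrt{\pi}}{2 a^{\frac{3}{2}}}$.

Setting $a = \frac{1}{6}$:
$$I = - 3 \sqrt{6} \sqrt{\pi}.$$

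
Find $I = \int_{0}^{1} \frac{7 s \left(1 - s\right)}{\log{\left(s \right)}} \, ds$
$\log{\left(\frac{128}{2187} \right)}$

Introduce a parameter $a$ in the exponent: let $I(a) = \int_{0}^{1} \frac{7 \left(s - s^{a}\right)}{\log{\left(s \right)}} \, ds$.

Since $\dfrac{\partial}{\partial a}\,s^{a} = s^{a} \ln s$, the $\ln s$ in the denominator cancels and
$$\frac{dI}{da} = \int_{0}^{1} -7 s^{a} \, ds = -7 \left[\frac{s^{a+1}}{a+1}\right]_0^1 = - \frac{7}{a + 1}.$$

Integrating with respect to $a$ gives $I(a) = \log{\left(\frac{128}{\left(a + 1\right)^{7}} \right)} + C$.

At $a = 1$ the integrand is identically $0$, so $I(1) = 0$. The closed form gives $0$, hence $C = 0$.

Setting $a = 2$:
$$I = \log{\left(\frac{128}{2187} \right)}.$$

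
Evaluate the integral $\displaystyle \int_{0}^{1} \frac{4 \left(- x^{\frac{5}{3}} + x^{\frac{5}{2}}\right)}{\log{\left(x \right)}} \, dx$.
$\log{\left(\frac{194481}{65536} \right)}$

Replace the exponent $\frac{5}{2}$ by a parameter $a$: let $I(a) = \int_{0}^{1} \frac{4 \left(- x^{\frac{5}{3}} + x^{a}\right)}{\log{\left(x \right)}} \, dx$.

Since $\dfrac{\partial}{\partial a}\,x^{a} = x^{a} \ln x$, the $\ln x$ in the denominator cancels and
$$\frac{dI}{da} = \int_{0}^{1} 4 x^{a} \, dx = 4 \left[\frac{x^{a+1}}{a+1}\right]_0^1 = \frac{4}{a + 1}.$$

Integrating with respect to $a$ gives $I(a) = \log{\left(\frac{81 \left(a + 1\right)^{4}}{4096} \right)} + C$.

At $a = \frac{5}{3}$ the integrand is identically $0$, so $I(\frac{5}{3}) = 0$. The closed form gives $0$, hence $C = 0$.

Setting $a = \frac{5}{2}$:
$$I = \log{\left(\frac{194481}{65536} \right)}.$$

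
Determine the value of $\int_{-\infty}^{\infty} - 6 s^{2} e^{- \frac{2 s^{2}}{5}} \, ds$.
$- \frac{15 \sqrt{10} \sqrt{\pi}}{4}$

Consider the simpler parametrised integral
$$J(a) = \int_{-\infty}^{\infty} - 6 e^{- a s^{2}} \, ds = - \frac{6 \sqrt{\pi}}{\sqrt{a}}.$$

Differentiating under the integral sign brings down a factor of $(-s^2)$:
$$\frac{dJ}{da} = \int_{-\infty}^{\infty} 6 s^{2} e^{- a s^{2}} \, ds = \frac{3 \sqrt{\pi}}{a^{\frac{3}{2}}}.$$

The integral on the left is $-I$, so $I = - \frac{3 \sqrt{\pi}}{a^{\frac{3}{2}}}$.

Setting $a = \frac{2}{5}$:
$$I = - \frac{15 \sqrt{10} \sqrt{\pi}}{4}.$$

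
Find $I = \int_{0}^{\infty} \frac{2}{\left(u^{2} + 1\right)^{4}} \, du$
$\frac{5 \pi}{16}$

Begin with the known result
$$J(a) = \int_{0}^{\infty} \frac{2}{a^{2} + u^{2}} \, du = \frac{\pi}{a}.$$

Differentiating under the integral sign with respect to $a$,
$$\frac{dJ}{da} = \int_{0}^{\infty} - \frac{4 a}{\left(a^{2} + u^{2}\right)^{2}} \, du = - \frac{\pi}{a^{2}},$$
so $\int_{0}^{\infty} \frac{2}{\left(a^{2} + u^{2}\right)^{2}} \, du = \frac{\pi}{2 a^{3}}$.

Repeating — each differentiation of $1/(u^2+a^2)^j$ produces $-2ja/(u^2+a^2)^{j+1}$ — and dividing through by $-2ja$ at each step yields, after $3$ differentiations in total,
$$\int_{0}^{\infty} \frac{2}{\left(a^{2} + u^{2}\right)^{4}} \, du = \frac{5 \pi}{16 a^{7}}.$$

Setting $a = 1$:
$$I = \frac{5 \pi}{16}.$$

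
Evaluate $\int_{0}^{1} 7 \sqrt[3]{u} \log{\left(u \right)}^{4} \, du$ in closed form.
$\frac{5103}{128}$

Consider the simpler parametrised integral
$$J(a) = \int_{0}^{1} 7 u^{a} \, du = \frac{7}{a + 1}.$$

Differentiating under the integral sign brings down a factor of $\ln u$:
$$\frac{dJ}{da} = \int_{0}^{1} 7 u^{a} \log{\left(u \right)} \, du = - \frac{7}{\left(a + 1\right)^{2}}.$$

Repeating $4$ times in total — each differentiation brings down another $\ln u$ — gives
$$\frac{d^{4}J}{da^{4}} = \int_{0}^{1} 7 u^{a} \log{\left(u \right)}^{4} \, du = \frac{168}{\left(a + 1\right)^{5}},$$
and the integrand here is exactly the target integrand, so $I = \frac{168}{\left(a + 1\right)^{5}}$.

Setting $a = \frac{1}{3}$:
$$I = \frac{5103}{128}.$$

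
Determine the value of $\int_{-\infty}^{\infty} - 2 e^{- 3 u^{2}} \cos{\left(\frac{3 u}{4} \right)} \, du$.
$- \frac{2 \sqrt{3} \sqrt{\pi}}{3 e^{\frac{3}{64}}}$

Let $b$ denote the cosine frequency and define $I(b) = \int_{-\infty}^{\infty} - 2 e^{- 3 u^{2}} \cos{\left(b u \right)} \, du$.

Differentiating under the integral sign,
$$I'(b) = \int_{-\infty}^{\infty} 2 u e^{- 3 u^{2}} \sin{\left(b u \right)} \, du.$$

Integrate $\int_{-\infty}^{\infty} u \sin(b u)\, e^{- 3 u^{2}}\, du$ by parts with $w = \sin(b u)$ and $dv = u\, e^{- 3 u^{2}}\, du$, giving $v = - \frac{e^{- 3 u^{2}}}{6}$. The boundary term vanishes and
$$\int_{-\infty}^{\infty} u \sin(b u)\, e^{- 3 u^{2}}\, du = \frac{b}{6} \int_{-\infty}^{\infty} \cos(b u)\, e^{- 3 u^{2}}\, du,$$
so $I'(b) = - \frac{b}{6}\, I(b)$.

This is a separable first-order ODE; solving with the initial condition $I(0) = \int_{-\infty}^{\infty} - 2 e^{- 3 u^{2}}\,du = - \frac{2 \sqrt{3} \sqrt{\pi}}{3}$ gives
$$I(b) = - \frac{2 \sqrt{3} \sqrt{\pi} e^{- \frac{b^{2}}{12}}}{3}.$$

Setting $b = \frac{3}{4}$:
$$I = - \frac{2 \sqrt{3} \sqrt{\pi}}{3 e^{\frac{3}{64}}}.$$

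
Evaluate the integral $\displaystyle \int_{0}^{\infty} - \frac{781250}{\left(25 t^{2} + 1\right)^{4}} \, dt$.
$- \frac{390625 \pi}{16}$

Recall the elementary integral
$$J(a) = \int_{0}^{\infty} - \frac{2}{a^{2} + t^{2}} \, dt = - \frac{\pi}{a}.$$

Differentiating under the integral sign with respect to $a$,
$$\frac{dJ}{da} = \int_{0}^{\infty} \frac{4 a}{\left(a^{2} + t^{2}\right)^{2}} \, dt = \frac{\pi}{a^{2}},$$
so $\int_{0}^{\infty} - \frac{2}{\left(a^{2} + t^{2}\right)^{2}} \, dt = - \frac{\pi}{2 a^{3}}$.

Repeating — each differentiation of $1/(t^2+a^2)^j$ produces $-2ja/(t^2+a^2)^{j+1}$ — and dividing through by $-2ja$ at each step yields, after $3$ differentiations in total,
$$\int_{0}^{\infty} - \frac{2}{\left(a^{2} + t^{2}\right)^{4}} \, dt = - \frac{5 \pi}{16 a^{7}}.$$

Setting $a = \frac{1}{5}$:
$$I = - \frac{390625 \pi}{16}.$$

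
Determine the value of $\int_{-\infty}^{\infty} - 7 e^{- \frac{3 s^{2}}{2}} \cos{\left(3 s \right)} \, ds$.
$- \frac{7 \sqrt{6} \sqrt{\pi}}{3 e^{\frac{3}{2}}}$

Define $I(b) = \int_{-\infty}^{\infty} - 7 e^{- \frac{3 s^{2}}{2}} \cos{\left(b s \right)} \, ds$.

Differentiating under the integral sign,
$$I'(b) = \int_{-\infty}^{\infty} 7 s e^{- \frac{3 s^{2}}{2}} \sin{\left(b s \right)} \, ds.$$

Integrate $\int_{-\infty}^{\infty} s \sin(b s)\, e^{- \frac{3 s^{2}}{2}}\, ds$ by parts with $u = \sin(b s)$ and $dv = s\, e^{- \frac{3 s^{2}}{2}}\, ds$, giving $v = - \frac{e^{- \frac{3 s^{2}}{2}}}{3}$. The boundary term vanishes and
$$\int_{-\infty}^{\infty} s \sin(b s)\, e^{- \frac{3 s^{2}}{2}}\, ds = \frac{b}{3} \int_{-\infty}^{\infty} \cos(b s)\, e^{- \frac{3 s^{2}}{2}}\, ds,$$
so $I'(b) = - \frac{b}{3}\, I(b)$.

This is a separable first-order ODE; solving with the initial condition $I(0) = \int_{-\infty}^{\infty} - 7 e^{- \frac{3 s^{2}}{2}}\,ds = - \frac{7 \sqrt{6} \sqrt{\pi}}{3}$ gives
$$I(b) = - \frac{7 \sqrt{6} \sqrt{\pi} e^{- \frac{b^{2}}{6}}}{3}.$$

Setting $b = 3$:
$$I = - \frac{7 \sqrt{6} \sqrt{\pi}}{3 e^{\frac{3}{2}}}.$$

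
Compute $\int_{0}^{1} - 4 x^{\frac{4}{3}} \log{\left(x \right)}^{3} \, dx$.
$\frac{1944}{2401}$

Start from the elementary integral
$$J(a) = \int_{0}^{1} - 4 x^{a} \, dx = - \frac{4}{a + 1}.$$

Differentiating under the integral sign brings down a factor of $\ln x$:
$$\frac{dJ}{da} = \int_{0}^{1} - 4 x^{a} \log{\left(x \right)} \, dx = \frac{4}{\left(a + 1\right)^{2}}.$$

Repeating $3$ times in total — each differentiation brings down another $\ln x$ — gives
$$\frac{d^{3}J}{da^{3}} = \int_{0}^{1} - 4 x^{a} \log{\left(x \right)}^{3} \, dx = \frac{24}{\left(a + 1\right)^{4}},$$
and the integrand here is exactly the target integrand, so $I = \frac{24}{\left(a + 1\right)^{4}}$.

Setting $a = \frac{4}{3}$:
$$I = \frac{1944}{2401}.$$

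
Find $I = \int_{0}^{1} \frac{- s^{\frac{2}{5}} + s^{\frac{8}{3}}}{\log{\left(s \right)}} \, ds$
$- \log{\left(21 \right)} + \log{\left(55 \right)}$

Consider the one-parameter family: let $I(a) = \int_{0}^{1} \frac{s^{\frac{8}{3}} - s^{a}}{\log{\left(s \right)}} \, ds$.

Since $\dfrac{\partial}{\partial a}\,s^{a} = s^{a} \ln s$, the $\ln s$ in the denominator cancels and
$$\frac{dI}{da} = \int_{0}^{1} -1 s^{a} \, ds = -1 \left[\frac{s^{a+1}}{a+1}\right]_0^1 = - \frac{1}{a + 1}.$$

Integrating with respect to $a$ gives $I(a) = - \log{\left(\frac{3 a}{11} + \frac{3}{11} \right)} + C$.

At $a = \frac{8}{3}$ the integrand is identically $0$, so $I(\frac{8}{3}) = 0$. The closed form gives $0$, hence $C = 0$.

Setting $a = \frac{2}{5}$:
$$I = - \log{\left(21 \right)} + \log{\left(55 \right)}.$$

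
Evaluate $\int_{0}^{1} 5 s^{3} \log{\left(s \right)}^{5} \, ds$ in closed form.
$- \frac{75}{512}$

Begin with the known integral
$$J(a) = \int_{0}^{1} 5 s^{a} \, ds = \frac{5}{a + 1}.$$

Differentiating under the integral sign brings down a factor of $\ln s$:
$$\frac{dJ}{da} = \int_{0}^{1} 5 s^{a} \log{\left(s \right)} \, ds = - \frac{5}{\left(a + 1\right)^{2}}.$$

Repeating $5$ times in total — each differentiation brings down another $\ln s$ — gives
$$\frac{d^{5}J}{da^{5}} = \int_{0}^{1} 5 s^{a} \log{\left(s \right)}^{5} \, ds = - \frac{600}{\left(a + 1\right)^{6}},$$
and the integrand here is exactly the target integrand, so $I = - \frac{600}{\left(a + 1\right)^{6}}$.

Setting $a = 3$:
$$I = - \frac{75}{512}.$$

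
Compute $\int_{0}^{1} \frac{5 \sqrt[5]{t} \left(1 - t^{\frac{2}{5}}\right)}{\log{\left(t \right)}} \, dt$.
$\log{\left(\frac{243}{1024} \right)}$

Replace the exponent $\frac{1}{5}$ by a parameter $a$: let $I(a) = \int_{0}^{1} \frac{5 \left(- t^{\frac{3}{5}} + t^{a}\right)}{\log{\left(t \right)}} \, dt$.

Since $\dfrac{\partial}{\partial a}\,t^{a} = t^{a} \ln t$, the $\ln t$ in the denominator cancels and
$$\frac{dI}{da} = \int_{0}^{1} 5 t^{a} \, dt = 5 \left[\frac{t^{a+1}}{a+1}\right]_0^1 = \frac{5}{a + 1}.$$

Integrating with respect to $a$ gives $I(a) = \log{\left(\frac{3125 \left(a + 1\right)^{5}}{32768} \right)} + C$.

At $a = \frac{3}{5}$ the integrand is identically $0$, so $I(\frac{3}{5}) = 0$. The closed form gives $0$, hence $C = 0$.

Setting $a = \frac{1}{5}$:
$$I = \log{\left(\frac{243}{1024} \right)}.$$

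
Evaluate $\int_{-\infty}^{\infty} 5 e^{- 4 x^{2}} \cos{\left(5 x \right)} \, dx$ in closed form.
$\frac{5 \sqrt{\pi}}{2 e^{\frac{25}{16}}}$

Treat the cosine frequency as a parameter and define $I(b) = \int_{-\infty}^{\infty} 5 e^{- 4 x^{2}} \cos{\left(b x \right)} \, dx$.

Differentiating under the integral sign,
$$I'(b) = \int_{-\infty}^{\infty} - 5 x e^{- 4 x^{2}} \sin{\left(b x \right)} \, dx.$$

Integrate $\int_{-\infty}^{\infty} x \sin(b x)\, e^{- 4 x^{2}}\, dx$ by parts with $u = \sin(b x)$ and $dv = x\, e^{- 4 x^{2}}\, dx$, giving $v = - \frac{e^{- 4 x^{2}}}{8}$. The boundary term vanishes and
$$\int_{-\infty}^{\infty} x \sin(b x)\, e^{- 4 x^{2}}\, dx = \frac{b}{8} \int_{-\infty}^{\infty} \cos(b x)\, e^{- 4 x^{2}}\, dx,$$
so $I'(b) = - \frac{b}{8}\, I(b)$.

This is a separable first-order ODE; solving with the initial condition $I(0) = \int_{-\infty}^{\infty} 5 e^{- 4 x^{2}}\,dx = \frac{5 \sqrt{\pi}}{2}$ gives
$$I(b) = \frac{5 \sqrt{\pi} e^{- \frac{b^{2}}{16}}}{2}.$$

Setting $b = 5$:
$$I = \frac{5 \sqrt{\pi}}{2 e^{\frac{25}{16}}}.$$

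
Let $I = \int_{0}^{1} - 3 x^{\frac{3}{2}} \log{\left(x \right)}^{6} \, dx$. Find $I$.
$- \frac{55296}{15625}$

Start from the elementary integral
$$J(a) = \int_{0}^{1} - 3 x^{a} \, dx = - \frac{3}{a + 1}.$$

Differentiating under the integral sign brings down a factor of $\ln x$:
$$\frac{dJ}{da} = \int_{0}^{1} - 3 x^{a} \log{\left(x \right)} \, dx = \frac{3}{\left(a + 1\right)^{2}}.$$

Repeating $6$ times in total — each differentiation brings down another $\ln x$ — gives
$$\frac{d^{6}J}{da^{6}} = \int_{0}^{1} - 3 x^{a} \log{\left(x \right)}^{6} \, dx = - \frac{2160}{\left(a + 1\right)^{7}},$$
and the integrand here is exactly the target integrand, so $I = - \frac{2160}{\left(a + 1\right)^{7}}$.

Setting $a = \frac{3}{2}$:
$$I = - \frac{55296}{15625}.$$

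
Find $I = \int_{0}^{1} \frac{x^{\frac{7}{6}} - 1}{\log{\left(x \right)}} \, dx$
$\log{\left(\frac{13}{6} \right)}$

Consider the one-parameter family: let $I(a) = \int_{0}^{1} \frac{x^{a} - 1}{\log{\left(x \right)}} \, dx$.

Since $\dfrac{\partial}{\partial a}\,x^{a} = x^{a} \ln x$, the $\ln x$ in the denominator cancels and
$$\frac{dI}{da} = \int_{0}^{1} x^{a} \, dx = \left[\frac{x^{a+1}}{a+1}\right]_0^1 = \frac{1}{a + 1}.$$

Integrating with respect to $a$ gives $I(a) = \log{\left(a + 1 \right)} + C$.

At $a = 0$ the integrand is identically $0$, so $I(0) = 0$. The closed form gives $0$, hence $C = 0$.

Setting $a = \frac{7}{6}$:
$$I = \log{\left(\frac{13}{6} \right)}.$$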